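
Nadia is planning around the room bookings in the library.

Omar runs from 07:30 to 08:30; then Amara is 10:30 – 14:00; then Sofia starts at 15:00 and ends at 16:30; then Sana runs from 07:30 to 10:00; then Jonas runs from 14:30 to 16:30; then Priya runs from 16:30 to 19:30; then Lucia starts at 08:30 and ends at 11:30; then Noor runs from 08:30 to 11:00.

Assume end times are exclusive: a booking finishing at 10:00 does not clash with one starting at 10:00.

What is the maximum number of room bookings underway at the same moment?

Sort all start/end points and keep a running count:
07:30 start Omar → 1
07:30 start Sana → 2
08:30 end Omar → 1
08:30 start Lucia → 2
08:30 start Noor → 3
10:00 end Sana → 2
10:30 start Amara → 3
11:00 end Noor → 2
11:30 end Lucia → 1
14:00 end Amara → 0
14:30 start Jonas → 1
15:00 start Sofia → 2
16:30 end Jonas → 1
16:30 end Sofia → 0
16:30 start Priya → 1
19:30 end Priya → 0
Peak is 3, at 08:30 (Lucia, Noor, Sana).

3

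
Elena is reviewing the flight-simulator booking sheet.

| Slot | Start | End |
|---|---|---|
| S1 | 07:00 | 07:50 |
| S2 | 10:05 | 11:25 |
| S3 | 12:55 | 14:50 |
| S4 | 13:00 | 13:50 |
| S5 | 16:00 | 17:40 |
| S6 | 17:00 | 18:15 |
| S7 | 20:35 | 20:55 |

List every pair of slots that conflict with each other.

S3 & S4, S5 & S6

Two intervals overlap when each starts before the other ends.
Sorted by start: S1, S2, S3, S4, S5, S6, S7.
S2 starts after S1 ends, so nothing later overlaps S1 either.
S3 starts after S2 ends, so nothing later overlaps S2 either.
S4 starts before S3 ends → S3 and S4 overlap.
S5 starts after S3 ends, so nothing later overlaps S3 either.
S5 starts after S4 ends, so nothing later overlaps S4 either.
S6 starts before S5 ends → S5 and S6 overlap.
S7 starts after S5 ends.
S7 starts after S6 ends.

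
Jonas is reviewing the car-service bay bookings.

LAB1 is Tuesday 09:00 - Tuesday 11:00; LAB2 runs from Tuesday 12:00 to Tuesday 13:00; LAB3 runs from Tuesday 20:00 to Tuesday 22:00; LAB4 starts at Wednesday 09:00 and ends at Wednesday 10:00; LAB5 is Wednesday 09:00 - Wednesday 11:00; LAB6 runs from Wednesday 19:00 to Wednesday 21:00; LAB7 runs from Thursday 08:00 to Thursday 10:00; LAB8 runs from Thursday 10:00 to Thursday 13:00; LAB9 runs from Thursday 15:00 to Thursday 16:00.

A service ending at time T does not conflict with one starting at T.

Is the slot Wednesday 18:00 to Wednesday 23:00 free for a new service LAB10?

No — it overlaps LAB6

LAB1: ends Tuesday 11:00 at or before LAB10 starts Wednesday 18:00 → clear.
LAB2: ends Tuesday 13:00 at or before LAB10 starts Wednesday 18:00 → clear.
LAB3: ends Tuesday 22:00 at or before LAB10 starts Wednesday 18:00 → clear.
LAB4: ends Wednesday 10:00 at or before LAB10 starts Wednesday 18:00 → clear.
LAB5: ends Wednesday 11:00 at or before LAB10 starts Wednesday 18:00 → clear.
LAB6: starts Wednesday 19:00 before LAB10 ends Wednesday 23:00, and ends Wednesday 21:00 after LAB10 starts Wednesday 18:00 → overlap.
LAB7: starts Thursday 08:00 at or after LAB10 ends Wednesday 23:00 → clear.
LAB8: starts Thursday 10:00 at or after LAB10 ends Wednesday 23:00 → clear.
LAB9: starts Thursday 15:00 at or after LAB10 ends Wednesday 23:00 → clear.
LAB10 overlaps LAB6.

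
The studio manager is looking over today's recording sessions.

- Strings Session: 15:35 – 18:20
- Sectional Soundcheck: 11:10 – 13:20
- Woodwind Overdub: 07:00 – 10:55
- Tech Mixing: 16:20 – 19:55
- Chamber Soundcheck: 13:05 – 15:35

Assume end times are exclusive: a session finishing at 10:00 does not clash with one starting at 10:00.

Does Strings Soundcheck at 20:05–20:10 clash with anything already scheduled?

Woodwind Overdub: ends 10:55 at or before Strings Soundcheck starts 20:05 → clear.
Sectional Soundcheck: ends 13:20 at or before Strings Soundcheck starts 20:05 → clear.
Chamber Soundcheck: ends 15:35 at or before Strings Soundcheck starts 20:05 → clear.
Strings Session: ends 18:20 at or before Strings Soundcheck starts 20:05 → clear.
Tech Mixing: ends 19:55 at or before Strings Soundcheck starts 20:05 → clear.

No — it doesn't clash with anything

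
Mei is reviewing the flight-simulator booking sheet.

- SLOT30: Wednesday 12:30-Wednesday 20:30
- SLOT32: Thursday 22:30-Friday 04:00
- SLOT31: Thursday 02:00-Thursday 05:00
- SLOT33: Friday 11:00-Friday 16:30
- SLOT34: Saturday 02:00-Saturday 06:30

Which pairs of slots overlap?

no conflicts

Check each pair: they overlap iff neither finishes before the other starts.
Sorted by start: SLOT30, SLOT31, SLOT32, SLOT33, SLOT34.
SLOT31 starts after SLOT30 ends — done with SLOT30.
SLOT32 starts after SLOT31 ends — done with SLOT31.
SLOT33 starts after SLOT32 ends — done with SLOT32.
SLOT34 starts after SLOT33 ends.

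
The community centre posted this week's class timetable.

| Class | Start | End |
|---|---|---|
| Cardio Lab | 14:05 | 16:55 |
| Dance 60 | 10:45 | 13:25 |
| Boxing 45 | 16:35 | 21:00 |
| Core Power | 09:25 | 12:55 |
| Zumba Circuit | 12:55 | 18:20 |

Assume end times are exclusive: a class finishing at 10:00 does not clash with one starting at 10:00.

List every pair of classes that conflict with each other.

Check each pair: they overlap iff neither finishes before the other starts.
Sorted by start: Core Power, Dance 60, Zumba Circuit, Cardio Lab, Boxing 45.
Dance 60 starts before Core Power ends → Core Power and Dance 60 overlap.
Zumba Circuit starts exactly when Core Power ends (back-to-back, no overlap); Core Power is clear from here.
Zumba Circuit starts before Dance 60 ends → Dance 60 and Zumba Circuit overlap.
Cardio Lab starts after Dance 60 ends; Dance 60 is clear from here.
Cardio Lab starts before Zumba Circuit ends → Zumba Circuit and Cardio Lab overlap.
Boxing 45 starts before Zumba Circuit ends → Zumba Circuit and Boxing 45 overlap.
Boxing 45 starts before Cardio Lab ends → Cardio Lab and Boxing 45 overlap.

Boxing 45 & Cardio Lab, Boxing 45 & Zumba Circuit, Cardio Lab & Zumba Circuit, Core Power & Dance 60, Dance 60 & Zumba Circuit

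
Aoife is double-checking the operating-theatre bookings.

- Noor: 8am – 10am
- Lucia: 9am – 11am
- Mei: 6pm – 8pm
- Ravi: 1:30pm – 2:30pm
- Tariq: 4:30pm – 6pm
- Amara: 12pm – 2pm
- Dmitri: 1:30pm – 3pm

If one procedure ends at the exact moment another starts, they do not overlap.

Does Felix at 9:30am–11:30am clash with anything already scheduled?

Noor: starts 8am before Felix ends 11:30am, and ends 10am after Felix starts 9:30am → overlap.
Lucia: starts 9am before Felix ends 11:30am, and ends 11am after Felix starts 9:30am → overlap.
Amara: starts 12pm at or after Felix ends 11:30am → clear.
Ravi: starts 1:30pm at or after Felix ends 11:30am → clear.
Dmitri: starts 1:30pm at or after Felix ends 11:30am → clear.
Tariq: starts 4:30pm at or after Felix ends 11:30am → clear.
Mei: starts 6pm at or after Felix ends 11:30am → clear.
Felix overlaps Noor, Lucia.

Yes — it overlaps Lucia, Noor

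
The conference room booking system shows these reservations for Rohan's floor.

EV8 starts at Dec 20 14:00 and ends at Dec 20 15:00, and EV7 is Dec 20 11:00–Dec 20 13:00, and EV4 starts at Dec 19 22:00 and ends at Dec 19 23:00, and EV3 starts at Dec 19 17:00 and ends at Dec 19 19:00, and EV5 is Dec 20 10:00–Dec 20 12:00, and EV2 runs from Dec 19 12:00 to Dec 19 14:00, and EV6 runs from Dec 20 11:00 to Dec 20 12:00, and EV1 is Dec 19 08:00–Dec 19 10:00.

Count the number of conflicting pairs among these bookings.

Sorted by start: EV1, EV2, EV3, EV4, EV5, EV6, EV7, EV8.
EV2 starts after EV1 ends, so EV1 has no further overlaps.
EV3 starts after EV2 ends, so EV2 has no further overlaps.
EV4 starts after EV3 ends, so EV3 has no further overlaps.
EV5 starts after EV4 ends, so EV4 has no further overlaps.
EV6 starts before EV5 ends → EV5 and EV6 overlap.
EV7 starts before EV5 ends → EV5 and EV7 overlap.
EV8 starts after EV5 ends.
EV7 starts before EV6 ends → EV6 and EV7 overlap.
EV8 starts after EV6 ends.
EV8 starts after EV7 ends.
Overlapping pairs: EV5 & EV6, EV5 & EV7, EV6 & EV7 — 3 in total.

3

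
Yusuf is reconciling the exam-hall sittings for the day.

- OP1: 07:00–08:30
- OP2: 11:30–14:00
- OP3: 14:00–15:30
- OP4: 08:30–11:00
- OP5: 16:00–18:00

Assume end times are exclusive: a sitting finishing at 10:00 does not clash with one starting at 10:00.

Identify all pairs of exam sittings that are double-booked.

no overlapping pairs

Check each pair: they overlap iff neither finishes before the other starts.
Sorted by start: OP1, OP4, OP2, OP3, OP5.
OP4 starts exactly when OP1 ends (back-to-back, no overlap) — done with OP1.
OP2 starts after OP4 ends — done with OP4.
OP3 starts exactly when OP2 ends (back-to-back, no overlap) — done with OP2.
OP5 starts after OP3 ends.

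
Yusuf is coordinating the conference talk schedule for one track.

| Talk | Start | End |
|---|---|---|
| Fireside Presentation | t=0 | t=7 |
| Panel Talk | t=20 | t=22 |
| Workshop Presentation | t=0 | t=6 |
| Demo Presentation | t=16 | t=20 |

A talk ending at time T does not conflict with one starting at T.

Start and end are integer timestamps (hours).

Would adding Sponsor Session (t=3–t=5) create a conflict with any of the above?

Yes — it overlaps Fireside Presentation, Workshop Presentation

Fireside Presentation: starts t=0 before Sponsor Session ends t=5, and ends t=7 after Sponsor Session starts t=3 → overlap.
Workshop Presentation: starts t=0 before Sponsor Session ends t=5, and ends t=6 after Sponsor Session starts t=3 → overlap.
Demo Presentation: starts t=16 at or after Sponsor Session ends t=5 → clear.
Panel Talk: starts t=20 at or after Sponsor Session ends t=5 → clear.
Sponsor Session overlaps Fireside Presentation, Workshop Presentation.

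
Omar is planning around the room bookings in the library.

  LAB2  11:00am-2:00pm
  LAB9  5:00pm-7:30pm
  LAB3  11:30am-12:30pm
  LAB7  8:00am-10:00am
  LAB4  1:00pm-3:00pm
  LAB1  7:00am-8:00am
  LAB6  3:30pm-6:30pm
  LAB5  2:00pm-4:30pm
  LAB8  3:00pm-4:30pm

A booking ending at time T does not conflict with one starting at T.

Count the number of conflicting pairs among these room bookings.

Sorted by start: LAB1, LAB7, LAB2, LAB3, LAB4, LAB5, LAB8, LAB6, LAB9.
LAB7 starts exactly when LAB1 ends (back-to-back, no overlap); LAB1 is clear from here.
LAB2 starts after LAB7 ends; LAB7 is clear from here.
LAB3 starts before LAB2 ends → LAB2 and LAB3 overlap.
LAB4 starts before LAB2 ends → LAB2 and LAB4 overlap.
LAB5 starts exactly when LAB2 ends (back-to-back, no overlap); LAB2 is clear from here.
LAB4 starts after LAB3 ends; LAB3 is clear from here.
LAB5 starts before LAB4 ends → LAB4 and LAB5 overlap.
LAB8 starts exactly when LAB4 ends (back-to-back, no overlap); LAB4 is clear from here.
LAB8 starts before LAB5 ends → LAB5 and LAB8 overlap.
LAB6 starts before LAB5 ends → LAB5 and LAB6 overlap.
LAB9 starts after LAB5 ends.
LAB6 starts before LAB8 ends → LAB8 and LAB6 overlap.
LAB9 starts after LAB8 ends.
LAB9 starts before LAB6 ends → LAB6 and LAB9 overlap.
Overlapping pairs: LAB2 & LAB3, LAB2 & LAB4, LAB4 & LAB5, LAB5 & LAB6, LAB5 & LAB8, LAB6 & LAB8, LAB6 & LAB9 — 7 in total.

7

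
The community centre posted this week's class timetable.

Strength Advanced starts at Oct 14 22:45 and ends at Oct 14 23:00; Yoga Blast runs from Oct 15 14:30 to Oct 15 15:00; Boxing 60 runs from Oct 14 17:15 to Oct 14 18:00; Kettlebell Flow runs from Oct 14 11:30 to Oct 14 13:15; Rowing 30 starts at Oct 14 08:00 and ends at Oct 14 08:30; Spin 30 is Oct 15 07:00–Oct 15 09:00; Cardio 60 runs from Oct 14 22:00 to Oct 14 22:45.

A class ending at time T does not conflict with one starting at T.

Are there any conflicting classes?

Check each pair: they overlap iff neither finishes before the other starts.
Sorted by start: Rowing 30, Kettlebell Flow, Boxing 60, Cardio 60, Strength Advanced, Spin 30, Yoga Blast.
Kettlebell Flow starts after Rowing 30 ends, so Rowing 30 has no further overlaps.
Boxing 60 starts after Kettlebell Flow ends, so Kettlebell Flow has no further overlaps.
Cardio 60 starts after Boxing 60 ends, so Boxing 60 has no further overlaps.
Strength Advanced starts exactly when Cardio 60 ends (back-to-back, no overlap), so Cardio 60 has no further overlaps.
Spin 30 starts after Strength Advanced ends, so Strength Advanced has no further overlaps.
Yoga Blast starts after Spin 30 ends.
Every pair is clear; the schedule has no overlaps.

No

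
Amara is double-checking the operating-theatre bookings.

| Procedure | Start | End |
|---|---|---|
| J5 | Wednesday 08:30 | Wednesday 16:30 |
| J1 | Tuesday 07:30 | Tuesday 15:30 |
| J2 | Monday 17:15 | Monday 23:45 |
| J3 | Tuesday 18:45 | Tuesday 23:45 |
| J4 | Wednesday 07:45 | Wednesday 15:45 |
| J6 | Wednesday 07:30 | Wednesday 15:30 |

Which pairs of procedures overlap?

Sorted by start: J2, J1, J3, J6, J4, J5.
J1 starts after J2 ends; J2 is clear from here.
J3 starts after J1 ends; J1 is clear from here.
J6 starts after J3 ends; J3 is clear from here.
J4 starts before J6 ends → J6 and J4 overlap.
J5 starts before J6 ends → J6 and J5 overlap.
J5 starts before J4 ends → J4 and J5 overlap.

J4 & J5, J4 & J6, J5 & J6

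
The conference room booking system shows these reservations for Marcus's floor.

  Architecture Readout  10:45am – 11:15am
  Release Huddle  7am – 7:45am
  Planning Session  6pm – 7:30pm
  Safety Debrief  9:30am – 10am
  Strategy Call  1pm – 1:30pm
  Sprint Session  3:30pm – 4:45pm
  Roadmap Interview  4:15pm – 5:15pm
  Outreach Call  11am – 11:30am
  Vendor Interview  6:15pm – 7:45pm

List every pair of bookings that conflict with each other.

Architecture Readout & Outreach Call, Planning Session & Vendor Interview, Roadmap Interview & Sprint Session

Two intervals overlap when each starts before the other ends.
Sorted by start: Release Huddle, Safety Debrief, Architecture Readout, Outreach Call, Strategy Call, Sprint Session, Roadmap Interview, Planning Session, Vendor Interview.
Safety Debrief starts after Release Huddle ends; Release Huddle is clear from here.
Architecture Readout starts after Safety Debrief ends; Safety Debrief is clear from here.
Outreach Call starts before Architecture Readout ends → Architecture Readout and Outreach Call overlap.
Strategy Call starts after Architecture Readout ends; Architecture Readout is clear from here.
Strategy Call starts after Outreach Call ends; Outreach Call is clear from here.
Sprint Session starts after Strategy Call ends; Strategy Call is clear from here.
Roadmap Interview starts before Sprint Session ends → Sprint Session and Roadmap Interview overlap.
Planning Session starts after Sprint Session ends; Sprint Session is clear from here.
Planning Session starts after Roadmap Interview ends; Roadmap Interview is clear from here.
Vendor Interview starts before Planning Session ends → Planning Session and Vendor Interview overlap.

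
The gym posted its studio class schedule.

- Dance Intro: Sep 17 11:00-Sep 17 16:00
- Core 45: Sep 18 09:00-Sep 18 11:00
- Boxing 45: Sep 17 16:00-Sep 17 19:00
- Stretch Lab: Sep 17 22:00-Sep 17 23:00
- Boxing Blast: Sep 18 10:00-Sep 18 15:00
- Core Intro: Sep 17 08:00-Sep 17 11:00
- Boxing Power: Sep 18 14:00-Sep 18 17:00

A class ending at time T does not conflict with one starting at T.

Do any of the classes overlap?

Check each pair: they overlap iff neither finishes before the other starts.
Sorted by start: Core Intro, Dance Intro, Boxing 45, Stretch Lab, Core 45, Boxing Blast, Boxing Power.
Dance Intro starts exactly when Core Intro ends (back-to-back, no overlap), so nothing later overlaps Core Intro either.
Boxing 45 starts exactly when Dance Intro ends (back-to-back, no overlap), so nothing later overlaps Dance Intro either.
Stretch Lab starts after Boxing 45 ends, so nothing later overlaps Boxing 45 either.
Core 45 starts after Stretch Lab ends, so nothing later overlaps Stretch Lab either.
Boxing Blast starts before Core 45 ends → Core 45 and Boxing Blast overlap.
That's a conflict, so the schedule is not conflict-free.

Yes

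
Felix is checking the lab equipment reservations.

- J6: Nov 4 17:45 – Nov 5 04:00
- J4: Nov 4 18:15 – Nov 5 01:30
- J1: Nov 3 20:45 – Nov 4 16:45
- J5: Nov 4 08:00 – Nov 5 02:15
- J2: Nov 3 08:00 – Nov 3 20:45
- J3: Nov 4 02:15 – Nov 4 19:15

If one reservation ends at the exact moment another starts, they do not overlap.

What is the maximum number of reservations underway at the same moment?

Sort all start/end points and keep a running count:
Nov 3 08:00 start J2 → 1
Nov 3 20:45 end J2 → 0
Nov 3 20:45 start J1 → 1
Nov 4 02:15 start J3 → 2
Nov 4 08:00 start J5 → 3
Nov 4 16:45 end J1 → 2
Nov 4 17:45 start J6 → 3
Nov 4 18:15 start J4 → 4
Nov 4 19:15 end J3 → 3
Nov 5 01:30 end J4 → 2
Nov 5 02:15 end J5 → 1
Nov 5 04:00 end J6 → 0
Peak is 4, at Nov 4 18:15 (J3, J4, J5, J6).

4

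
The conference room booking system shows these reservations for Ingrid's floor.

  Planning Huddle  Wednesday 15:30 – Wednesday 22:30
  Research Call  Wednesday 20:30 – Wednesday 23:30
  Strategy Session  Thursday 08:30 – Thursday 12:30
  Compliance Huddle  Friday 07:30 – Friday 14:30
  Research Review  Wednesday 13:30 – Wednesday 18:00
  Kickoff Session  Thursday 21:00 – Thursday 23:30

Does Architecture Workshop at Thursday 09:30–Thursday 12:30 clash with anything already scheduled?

Research Review: ends Wednesday 18:00 at or before Architecture Workshop starts Thursday 09:30 → clear.
Planning Huddle: ends Wednesday 22:30 at or before Architecture Workshop starts Thursday 09:30 → clear.
Research Call: ends Wednesday 23:30 at or before Architecture Workshop starts Thursday 09:30 → clear.
Strategy Session: starts Thursday 08:30 before Architecture Workshop ends Thursday 12:30, and ends Thursday 12:30 after Architecture Workshop starts Thursday 09:30 → overlap.
Kickoff Session: starts Thursday 21:00 at or after Architecture Workshop ends Thursday 12:30 → clear.
Compliance Huddle: starts Friday 07:30 at or after Architecture Workshop ends Thursday 12:30 → clear.
Architecture Workshop overlaps Strategy Session.

Yes — it overlaps Strategy Session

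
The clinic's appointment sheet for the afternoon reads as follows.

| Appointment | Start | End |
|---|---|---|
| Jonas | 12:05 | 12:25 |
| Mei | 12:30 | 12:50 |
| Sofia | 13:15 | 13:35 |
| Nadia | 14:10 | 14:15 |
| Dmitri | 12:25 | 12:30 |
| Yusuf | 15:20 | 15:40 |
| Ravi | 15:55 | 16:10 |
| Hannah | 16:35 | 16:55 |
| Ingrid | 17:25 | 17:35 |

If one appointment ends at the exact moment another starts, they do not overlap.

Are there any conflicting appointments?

No

Check each pair: they overlap iff neither finishes before the other starts.
Sorted by start: Jonas, Dmitri, Mei, Sofia, Nadia, Yusuf, Ravi, Hannah, Ingrid.
Dmitri starts exactly when Jonas ends (back-to-back, no overlap), so Jonas has no further overlaps.
Mei starts exactly when Dmitri ends (back-to-back, no overlap), so Dmitri has no further overlaps.
Sofia starts after Mei ends, so Mei has no further overlaps.
Nadia starts after Sofia ends, so Sofia has no further overlaps.
Yusuf starts after Nadia ends, so Nadia has no further overlaps.
Ravi starts after Yusuf ends, so Yusuf has no further overlaps.
Hannah starts after Ravi ends, so Ravi has no further overlaps.
Ingrid starts after Hannah ends.
Every pair is clear; the schedule has no overlaps.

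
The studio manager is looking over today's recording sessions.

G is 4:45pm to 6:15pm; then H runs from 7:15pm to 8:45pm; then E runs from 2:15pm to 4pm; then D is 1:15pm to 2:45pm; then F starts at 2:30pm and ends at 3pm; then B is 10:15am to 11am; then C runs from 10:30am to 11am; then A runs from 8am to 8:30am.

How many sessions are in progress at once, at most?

3

Walk through starts and ends in time order (an end at T is processed before a start at T):
8am start A → 1
8:30am end A → 0
10:15am start B → 1
10:30am start C → 2
11am end B → 1
11am end C → 0
1:15pm start D → 1
2:15pm start E → 2
2:30pm start F → 3
2:45pm end D → 2
3pm end F → 1
4pm end E → 0
4:45pm start G → 1
6:15pm end G → 0
7:15pm start H → 1
8:45pm end H → 0
Peak is 3, at 2:30pm (D, E, F).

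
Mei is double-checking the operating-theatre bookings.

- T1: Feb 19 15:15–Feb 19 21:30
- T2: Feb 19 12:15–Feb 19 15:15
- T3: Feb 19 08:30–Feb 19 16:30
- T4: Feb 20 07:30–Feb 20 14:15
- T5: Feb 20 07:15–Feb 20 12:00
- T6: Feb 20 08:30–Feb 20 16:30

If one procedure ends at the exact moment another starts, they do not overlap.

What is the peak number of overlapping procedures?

3

Walk through starts and ends in time order (an end at T is processed before a start at T):
Feb 19 08:30 start T3 → 1
Feb 19 12:15 start T2 → 2
Feb 19 15:15 end T2 → 1
Feb 19 15:15 start T1 → 2
Feb 19 16:30 end T3 → 1
Feb 19 21:30 end T1 → 0
Feb 20 07:15 start T5 → 1
Feb 20 07:30 start T4 → 2
Feb 20 08:30 start T6 → 3
Feb 20 12:00 end T5 → 2
Feb 20 14:15 end T4 → 1
Feb 20 16:30 end T6 → 0
Peak is 3, at Feb 20 08:30 (T4, T5, T6).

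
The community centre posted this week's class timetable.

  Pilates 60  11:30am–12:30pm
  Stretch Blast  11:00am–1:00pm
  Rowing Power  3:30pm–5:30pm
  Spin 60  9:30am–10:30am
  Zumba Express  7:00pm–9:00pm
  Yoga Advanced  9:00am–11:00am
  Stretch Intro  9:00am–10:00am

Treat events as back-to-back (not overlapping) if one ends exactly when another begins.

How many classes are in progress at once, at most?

3

Walk through starts and ends in time order (an end at T is processed before a start at T):
9:00am start Stretch Intro → 1
9:00am start Yoga Advanced → 2
9:30am start Spin 60 → 3
10:00am end Stretch Intro → 2
10:30am end Spin 60 → 1
11:00am end Yoga Advanced → 0
11:00am start Stretch Blast → 1
11:30am start Pilates 60 → 2
12:30pm end Pilates 60 → 1
1:00pm end Stretch Blast → 0
3:30pm start Rowing Power → 1
5:30pm end Rowing Power → 0
7:00pm start Zumba Express → 1
9:00pm end Zumba Express → 0
Peak is 3, at 9:30am (Spin 60, Stretch Intro, Yoga Advanced).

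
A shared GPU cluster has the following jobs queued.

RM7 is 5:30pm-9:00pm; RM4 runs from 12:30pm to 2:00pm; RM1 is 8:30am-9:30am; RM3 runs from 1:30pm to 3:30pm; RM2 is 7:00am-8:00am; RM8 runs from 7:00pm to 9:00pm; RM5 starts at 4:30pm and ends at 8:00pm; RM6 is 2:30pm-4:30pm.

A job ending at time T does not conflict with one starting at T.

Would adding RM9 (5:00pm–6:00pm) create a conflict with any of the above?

RM2: ends 8:00am at or before RM9 starts 5:00pm → clear.
RM1: ends 9:30am at or before RM9 starts 5:00pm → clear.
RM4: ends 2:00pm at or before RM9 starts 5:00pm → clear.
RM3: ends 3:30pm at or before RM9 starts 5:00pm → clear.
RM6: ends 4:30pm at or before RM9 starts 5:00pm → clear.
RM5: starts 4:30pm before RM9 ends 6:00pm, and ends 8:00pm after RM9 starts 5:00pm → overlap.
RM7: starts 5:30pm before RM9 ends 6:00pm, and ends 9:00pm after RM9 starts 5:00pm → overlap.
RM8: starts 7:00pm at or after RM9 ends 6:00pm → clear.
RM9 overlaps RM5, RM7.

Yes — it overlaps RM5, RM7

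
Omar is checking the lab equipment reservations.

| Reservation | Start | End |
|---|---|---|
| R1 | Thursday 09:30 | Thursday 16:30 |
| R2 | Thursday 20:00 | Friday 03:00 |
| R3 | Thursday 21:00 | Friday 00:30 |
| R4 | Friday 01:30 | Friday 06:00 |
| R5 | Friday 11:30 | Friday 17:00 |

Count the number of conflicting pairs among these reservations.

2

Check each pair: they overlap iff neither finishes before the other starts.
Sorted by start: R1, R2, R3, R4, R5.
R2 starts after R1 ends, so nothing later overlaps R1 either.
R3 starts before R2 ends → R2 and R3 overlap.
R4 starts before R2 ends → R2 and R4 overlap.
R5 starts after R2 ends.
R4 starts after R3 ends, so nothing later overlaps R3 either.
R5 starts after R4 ends.
Overlapping pairs: R2 & R3, R2 & R4 — 2 in total.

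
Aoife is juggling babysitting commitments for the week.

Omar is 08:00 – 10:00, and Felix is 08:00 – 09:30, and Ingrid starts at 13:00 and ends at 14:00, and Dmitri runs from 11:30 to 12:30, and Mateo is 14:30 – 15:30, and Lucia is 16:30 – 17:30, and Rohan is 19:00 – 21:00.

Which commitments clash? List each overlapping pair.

Felix & Omar

Sorted by start: Omar, Felix, Dmitri, Ingrid, Mateo, Lucia, Rohan.
Felix starts before Omar ends → Omar and Felix overlap.
Dmitri starts after Omar ends — done with Omar.
Dmitri starts after Felix ends — done with Felix.
Ingrid starts after Dmitri ends — done with Dmitri.
Mateo starts after Ingrid ends — done with Ingrid.
Lucia starts after Mateo ends — done with Mateo.
Rohan starts after Lucia ends.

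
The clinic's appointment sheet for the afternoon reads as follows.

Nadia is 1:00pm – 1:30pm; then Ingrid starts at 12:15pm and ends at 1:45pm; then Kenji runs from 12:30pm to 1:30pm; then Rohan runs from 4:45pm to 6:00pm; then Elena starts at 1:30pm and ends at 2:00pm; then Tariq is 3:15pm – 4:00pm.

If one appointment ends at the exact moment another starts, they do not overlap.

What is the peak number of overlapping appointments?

Sort all start/end points and keep a running count:
12:15pm start Ingrid → 1
12:30pm start Kenji → 2
1:00pm start Nadia → 3
1:30pm end Kenji → 2
1:30pm end Nadia → 1
1:30pm start Elena → 2
1:45pm end Ingrid → 1
2:00pm end Elena → 0
3:15pm start Tariq → 1
4:00pm end Tariq → 0
4:45pm start Rohan → 1
6:00pm end Rohan → 0
Peak is 3, at 1:00pm (Ingrid, Kenji, Nadia).

3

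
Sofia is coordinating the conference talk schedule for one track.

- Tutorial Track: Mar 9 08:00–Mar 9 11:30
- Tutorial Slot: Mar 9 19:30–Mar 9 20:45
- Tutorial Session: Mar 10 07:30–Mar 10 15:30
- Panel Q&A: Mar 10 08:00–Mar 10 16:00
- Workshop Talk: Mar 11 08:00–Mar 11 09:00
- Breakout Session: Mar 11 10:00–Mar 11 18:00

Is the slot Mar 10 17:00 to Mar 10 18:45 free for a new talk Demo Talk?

Yes — the slot is free

Tutorial Track: ends Mar 9 11:30 at or before Demo Talk starts Mar 10 17:00 → clear.
Tutorial Slot: ends Mar 9 20:45 at or before Demo Talk starts Mar 10 17:00 → clear.
Tutorial Session: ends Mar 10 15:30 at or before Demo Talk starts Mar 10 17:00 → clear.
Panel Q&A: ends Mar 10 16:00 at or before Demo Talk starts Mar 10 17:00 → clear.
Workshop Talk: starts Mar 11 08:00 at or after Demo Talk ends Mar 10 18:45 → clear.
Breakout Session: starts Mar 11 10:00 at or after Demo Talk ends Mar 10 18:45 → clear.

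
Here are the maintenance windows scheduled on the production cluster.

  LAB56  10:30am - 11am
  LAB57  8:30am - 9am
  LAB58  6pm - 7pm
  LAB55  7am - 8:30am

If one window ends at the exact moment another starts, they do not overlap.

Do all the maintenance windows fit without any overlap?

Sorted by start: LAB55, LAB57, LAB56, LAB58.
LAB57 starts exactly when LAB55 ends (back-to-back, no overlap), so nothing later overlaps LAB55 either.
LAB56 starts after LAB57 ends, so nothing later overlaps LAB57 either.
LAB58 starts after LAB56 ends.
Every pair is clear; the schedule has no overlaps.

Yes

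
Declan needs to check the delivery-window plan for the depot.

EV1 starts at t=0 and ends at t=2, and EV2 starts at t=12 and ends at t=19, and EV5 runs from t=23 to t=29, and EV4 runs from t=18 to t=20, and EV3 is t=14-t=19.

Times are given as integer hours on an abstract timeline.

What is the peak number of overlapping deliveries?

Sort all start/end points and keep a running count:
t=0 start EV1 → 1
t=2 end EV1 → 0
t=12 start EV2 → 1
t=14 start EV3 → 2
t=18 start EV4 → 3
t=19 end EV2 → 2
t=19 end EV3 → 1
t=20 end EV4 → 0
t=23 start EV5 → 1
t=29 end EV5 → 0
Peak is 3, at t=18 (EV2, EV3, EV4).

3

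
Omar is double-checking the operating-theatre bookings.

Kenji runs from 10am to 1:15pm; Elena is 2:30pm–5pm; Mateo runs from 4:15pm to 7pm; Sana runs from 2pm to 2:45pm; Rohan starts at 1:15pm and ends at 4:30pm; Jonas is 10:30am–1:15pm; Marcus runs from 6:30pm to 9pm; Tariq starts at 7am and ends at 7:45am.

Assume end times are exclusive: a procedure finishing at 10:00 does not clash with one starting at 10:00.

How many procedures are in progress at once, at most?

3

Sweep the timeline, counting +1 at each start and −1 at each end (ends before starts at a tie):
7am start Tariq → 1
7:45am end Tariq → 0
10am start Kenji → 1
10:30am start Jonas → 2
1:15pm end Jonas → 1
1:15pm end Kenji → 0
1:15pm start Rohan → 1
2pm start Sana → 2
2:30pm start Elena → 3
2:45pm end Sana → 2
4:15pm start Mateo → 3
4:30pm end Rohan → 2
5pm end Elena → 1
6:30pm start Marcus → 2
7pm end Mateo → 1
9pm end Marcus → 0
Peak is 3, at 2:30pm (Elena, Rohan, Sana).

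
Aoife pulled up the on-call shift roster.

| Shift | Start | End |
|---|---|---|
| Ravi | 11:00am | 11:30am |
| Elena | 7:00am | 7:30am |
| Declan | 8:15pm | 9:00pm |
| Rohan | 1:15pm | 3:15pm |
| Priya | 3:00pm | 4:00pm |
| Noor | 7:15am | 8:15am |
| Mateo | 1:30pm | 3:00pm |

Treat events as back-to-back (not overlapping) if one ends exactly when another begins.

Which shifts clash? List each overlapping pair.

Elena & Noor, Mateo & Rohan, Priya & Rohan

Check each pair: they overlap iff neither finishes before the other starts.
Sorted by start: Elena, Noor, Ravi, Rohan, Mateo, Priya, Declan.
Noor starts before Elena ends → Elena and Noor overlap.
Ravi starts after Elena ends; Elena is clear from here.
Ravi starts after Noor ends; Noor is clear from here.
Rohan starts after Ravi ends; Ravi is clear from here.
Mateo starts before Rohan ends → Rohan and Mateo overlap.
Priya starts before Rohan ends → Rohan and Priya overlap.
Declan starts after Rohan ends.
Priya starts exactly when Mateo ends (back-to-back, no overlap); Mateo is clear from here.
Declan starts after Priya ends.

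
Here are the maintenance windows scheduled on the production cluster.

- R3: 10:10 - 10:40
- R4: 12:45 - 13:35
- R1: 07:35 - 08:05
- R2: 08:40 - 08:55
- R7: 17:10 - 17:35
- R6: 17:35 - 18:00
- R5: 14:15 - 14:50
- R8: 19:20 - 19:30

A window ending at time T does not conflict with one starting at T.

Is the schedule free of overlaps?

Yes

Sorted by start: R1, R2, R3, R4, R5, R7, R6, R8.
R2 starts after R1 ends, so R1 has no further overlaps.
R3 starts after R2 ends, so R2 has no further overlaps.
R4 starts after R3 ends, so R3 has no further overlaps.
R5 starts after R4 ends, so R4 has no further overlaps.
R7 starts after R5 ends, so R5 has no further overlaps.
R6 starts exactly when R7 ends (back-to-back, no overlap), so R7 has no further overlaps.
R8 starts after R6 ends.
Every pair is clear; the schedule has no overlaps.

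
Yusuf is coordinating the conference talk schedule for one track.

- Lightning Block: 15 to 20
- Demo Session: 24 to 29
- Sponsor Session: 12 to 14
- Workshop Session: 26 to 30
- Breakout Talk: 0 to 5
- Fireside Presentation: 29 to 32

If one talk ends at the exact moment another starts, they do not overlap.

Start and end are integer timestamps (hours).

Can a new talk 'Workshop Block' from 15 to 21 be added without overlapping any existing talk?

No — it overlaps Lightning Block

Breakout Talk: ends 5 at or before Workshop Block starts 15 → clear.
Sponsor Session: ends 14 at or before Workshop Block starts 15 → clear.
Lightning Block: starts 15 before Workshop Block ends 21, and ends 20 after Workshop Block starts 15 → overlap.
Demo Session: starts 24 at or after Workshop Block ends 21 → clear.
Workshop Session: starts 26 at or after Workshop Block ends 21 → clear.
Fireside Presentation: starts 29 at or after Workshop Block ends 21 → clear.
Workshop Block overlaps Lightning Block.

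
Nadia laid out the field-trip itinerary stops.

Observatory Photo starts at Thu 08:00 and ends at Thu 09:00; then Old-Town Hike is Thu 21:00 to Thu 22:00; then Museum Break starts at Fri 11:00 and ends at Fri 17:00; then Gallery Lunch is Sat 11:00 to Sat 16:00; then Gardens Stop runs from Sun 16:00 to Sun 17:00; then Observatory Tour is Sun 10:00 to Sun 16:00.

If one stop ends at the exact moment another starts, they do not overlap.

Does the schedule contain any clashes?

No

Sorted by start: Observatory Photo, Old-Town Hike, Museum Break, Gallery Lunch, Observatory Tour, Gardens Stop.
Old-Town Hike starts after Observatory Photo ends; Observatory Photo is clear from here.
Museum Break starts after Old-Town Hike ends; Old-Town Hike is clear from here.
Gallery Lunch starts after Museum Break ends; Museum Break is clear from here.
Observatory Tour starts after Gallery Lunch ends; Gallery Lunch is clear from here.
Gardens Stop starts exactly when Observatory Tour ends (back-to-back, no overlap).
Every pair is clear; the schedule has no overlaps.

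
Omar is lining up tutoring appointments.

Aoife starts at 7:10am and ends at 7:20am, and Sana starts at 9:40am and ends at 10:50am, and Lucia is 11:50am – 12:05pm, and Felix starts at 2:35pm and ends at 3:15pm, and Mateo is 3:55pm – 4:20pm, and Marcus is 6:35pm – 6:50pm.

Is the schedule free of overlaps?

Yes

Sorted by start: Aoife, Sana, Lucia, Felix, Mateo, Marcus.
Sana starts after Aoife ends — done with Aoife.
Lucia starts after Sana ends — done with Sana.
Felix starts after Lucia ends — done with Lucia.
Mateo starts after Felix ends — done with Felix.
Marcus starts after Mateo ends.
Every pair is clear; the schedule has no overlaps.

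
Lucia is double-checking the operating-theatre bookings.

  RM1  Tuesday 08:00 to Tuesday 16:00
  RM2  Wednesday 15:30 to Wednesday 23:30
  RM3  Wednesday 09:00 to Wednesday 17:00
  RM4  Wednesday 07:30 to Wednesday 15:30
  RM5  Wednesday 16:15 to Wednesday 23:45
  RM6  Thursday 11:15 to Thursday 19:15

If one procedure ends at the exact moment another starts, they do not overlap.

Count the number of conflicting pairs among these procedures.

Sorted by start: RM1, RM4, RM3, RM2, RM5, RM6.
RM4 starts after RM1 ends, so nothing later overlaps RM1 either.
RM3 starts before RM4 ends → RM4 and RM3 overlap.
RM2 starts exactly when RM4 ends (back-to-back, no overlap), so nothing later overlaps RM4 either.
RM2 starts before RM3 ends → RM3 and RM2 overlap.
RM5 starts before RM3 ends → RM3 and RM5 overlap.
RM6 starts after RM3 ends.
RM5 starts before RM2 ends → RM2 and RM5 overlap.
RM6 starts after RM2 ends.
RM6 starts after RM5 ends.
Overlapping pairs: RM2 & RM3, RM2 & RM5, RM3 & RM4, RM3 & RM5 — 4 in total.

4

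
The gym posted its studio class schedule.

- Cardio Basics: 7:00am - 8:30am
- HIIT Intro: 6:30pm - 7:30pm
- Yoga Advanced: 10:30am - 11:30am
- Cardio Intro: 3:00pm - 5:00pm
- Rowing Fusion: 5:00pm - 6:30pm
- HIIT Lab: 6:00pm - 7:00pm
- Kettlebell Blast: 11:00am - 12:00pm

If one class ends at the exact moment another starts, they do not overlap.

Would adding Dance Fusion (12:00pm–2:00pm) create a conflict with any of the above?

Cardio Basics: ends 8:30am at or before Dance Fusion starts 12:00pm → clear.
Yoga Advanced: ends 11:30am at or before Dance Fusion starts 12:00pm → clear.
Kettlebell Blast: ends 12:00pm at or before Dance Fusion starts 12:00pm → clear.
Cardio Intro: starts 3:00pm at or after Dance Fusion ends 2:00pm → clear.
Rowing Fusion: starts 5:00pm at or after Dance Fusion ends 2:00pm → clear.
HIIT Lab: starts 6:00pm at or after Dance Fusion ends 2:00pm → clear.
HIIT Intro: starts 6:30pm at or after Dance Fusion ends 2:00pm → clear.

No — it doesn't clash with anything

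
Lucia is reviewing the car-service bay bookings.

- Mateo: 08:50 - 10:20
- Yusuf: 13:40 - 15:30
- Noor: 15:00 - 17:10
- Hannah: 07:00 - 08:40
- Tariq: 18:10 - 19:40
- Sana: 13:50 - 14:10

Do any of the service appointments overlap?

Sorted by start: Hannah, Mateo, Yusuf, Sana, Noor, Tariq.
Mateo starts after Hannah ends — done with Hannah.
Yusuf starts after Mateo ends — done with Mateo.
Sana starts before Yusuf ends → Yusuf and Sana overlap.
That's a conflict, so the schedule is not conflict-free.

Yes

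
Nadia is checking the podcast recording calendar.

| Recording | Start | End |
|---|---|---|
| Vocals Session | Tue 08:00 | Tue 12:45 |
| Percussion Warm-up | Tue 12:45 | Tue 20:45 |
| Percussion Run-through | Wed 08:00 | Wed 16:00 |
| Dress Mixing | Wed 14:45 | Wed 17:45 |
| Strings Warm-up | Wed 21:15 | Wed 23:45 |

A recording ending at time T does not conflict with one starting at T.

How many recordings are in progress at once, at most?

Sweep the timeline, counting +1 at each start and −1 at each end (ends before starts at a tie):
Tue 08:00 start Vocals Session → 1
Tue 12:45 end Vocals Session → 0
Tue 12:45 start Percussion Warm-up → 1
Tue 20:45 end Percussion Warm-up → 0
Wed 08:00 start Percussion Run-through → 1
Wed 14:45 start Dress Mixing → 2
Wed 16:00 end Percussion Run-through → 1
Wed 17:45 end Dress Mixing → 0
Wed 21:15 start Strings Warm-up → 1
Wed 23:45 end Strings Warm-up → 0
Peak is 2, at Wed 14:45 (Dress Mixing, Percussion Run-through).

2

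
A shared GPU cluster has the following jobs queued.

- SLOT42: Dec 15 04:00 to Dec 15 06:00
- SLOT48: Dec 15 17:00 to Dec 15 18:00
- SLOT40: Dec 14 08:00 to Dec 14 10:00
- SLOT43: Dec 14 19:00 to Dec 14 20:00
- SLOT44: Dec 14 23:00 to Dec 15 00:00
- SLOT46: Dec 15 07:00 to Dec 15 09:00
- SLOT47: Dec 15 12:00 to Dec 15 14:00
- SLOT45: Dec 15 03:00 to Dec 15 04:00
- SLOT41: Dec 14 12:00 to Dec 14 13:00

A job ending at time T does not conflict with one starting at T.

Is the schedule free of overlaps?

Yes

Check each pair: they overlap iff neither finishes before the other starts.
Sorted by start: SLOT40, SLOT41, SLOT43, SLOT44, SLOT45, SLOT42, SLOT46, SLOT47, SLOT48.
SLOT41 starts after SLOT40 ends; SLOT40 is clear from here.
SLOT43 starts after SLOT41 ends; SLOT41 is clear from here.
SLOT44 starts after SLOT43 ends; SLOT43 is clear from here.
SLOT45 starts after SLOT44 ends; SLOT44 is clear from here.
SLOT42 starts exactly when SLOT45 ends (back-to-back, no overlap); SLOT45 is clear from here.
SLOT46 starts after SLOT42 ends; SLOT42 is clear from here.
SLOT47 starts after SLOT46 ends; SLOT46 is clear from here.
SLOT48 starts after SLOT47 ends.
Every pair is clear; the schedule has no overlaps.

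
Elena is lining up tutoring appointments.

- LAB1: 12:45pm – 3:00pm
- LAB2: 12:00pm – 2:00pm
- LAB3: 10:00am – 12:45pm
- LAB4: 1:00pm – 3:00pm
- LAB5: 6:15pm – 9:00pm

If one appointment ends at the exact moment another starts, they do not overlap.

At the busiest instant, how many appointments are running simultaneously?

Walk through starts and ends in time order (an end at T is processed before a start at T):
10:00am start LAB3 → 1
12:00pm start LAB2 → 2
12:45pm end LAB3 → 1
12:45pm start LAB1 → 2
1:00pm start LAB4 → 3
2:00pm end LAB2 → 2
3:00pm end LAB1 → 1
3:00pm end LAB4 → 0
6:15pm start LAB5 → 1
9:00pm end LAB5 → 0
Peak is 3, at 1:00pm (LAB1, LAB2, LAB4).

3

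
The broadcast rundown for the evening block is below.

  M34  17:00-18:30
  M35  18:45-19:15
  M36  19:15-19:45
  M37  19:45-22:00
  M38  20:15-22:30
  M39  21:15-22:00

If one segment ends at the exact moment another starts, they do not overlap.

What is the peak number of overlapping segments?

Sort all start/end points and keep a running count:
17:00 start M34 → 1
18:30 end M34 → 0
18:45 start M35 → 1
19:15 end M35 → 0
19:15 start M36 → 1
19:45 end M36 → 0
19:45 start M37 → 1
20:15 start M38 → 2
21:15 start M39 → 3
22:00 end M37 → 2
22:00 end M39 → 1
22:30 end M38 → 0
Peak is 3, at 21:15 (M37, M38, M39).

3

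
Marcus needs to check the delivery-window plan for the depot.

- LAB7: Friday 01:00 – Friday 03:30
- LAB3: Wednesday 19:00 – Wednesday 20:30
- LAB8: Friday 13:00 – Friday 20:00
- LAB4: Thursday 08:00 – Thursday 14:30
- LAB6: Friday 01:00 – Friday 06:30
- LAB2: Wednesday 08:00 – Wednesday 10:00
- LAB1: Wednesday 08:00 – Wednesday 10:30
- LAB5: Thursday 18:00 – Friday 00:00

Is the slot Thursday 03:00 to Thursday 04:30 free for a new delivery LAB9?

LAB1: ends Wednesday 10:30 at or before LAB9 starts Thursday 03:00 → clear.
LAB2: ends Wednesday 10:00 at or before LAB9 starts Thursday 03:00 → clear.
LAB3: ends Wednesday 20:30 at or before LAB9 starts Thursday 03:00 → clear.
LAB4: starts Thursday 08:00 at or after LAB9 ends Thursday 04:30 → clear.
LAB5: starts Thursday 18:00 at or after LAB9 ends Thursday 04:30 → clear.
LAB6: starts Friday 01:00 at or after LAB9 ends Thursday 04:30 → clear.
LAB7: starts Friday 01:00 at or after LAB9 ends Thursday 04:30 → clear.
LAB8: starts Friday 13:00 at or after LAB9 ends Thursday 04:30 → clear.

Yes — the slot is free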